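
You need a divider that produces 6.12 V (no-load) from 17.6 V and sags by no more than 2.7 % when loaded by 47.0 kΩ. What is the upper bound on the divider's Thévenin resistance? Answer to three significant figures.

Loading drop = R_th/(R_th + R_L) ≤ 0.0270, so R_th ≤ R_L · ε/(1−ε) = 47.0 kΩ × 0.0270/0.9730 = 1.30 kΩ.
(Any R1, R2 with R2/(R1+R2) = 0.348 and R1‖R2 ≤ 1.30 kΩ will meet the spec.)

R_th ≤ 1.30 kΩ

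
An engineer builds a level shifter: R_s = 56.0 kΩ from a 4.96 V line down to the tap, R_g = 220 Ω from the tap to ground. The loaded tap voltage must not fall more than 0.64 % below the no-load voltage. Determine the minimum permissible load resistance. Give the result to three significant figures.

R_L(min) ≈ 34.0 kΩ

Output resistance R_th = R_s‖R_g = (56000 × 220)/56220 = 219.1 Ω.
The fractional drop is R_th/(R_th + R_L); requiring this ≤ 0.00640 gives R_L ≥ R_th(1/0.00640 − 1) = 219.1 × 155.2 = 34.0 kΩ.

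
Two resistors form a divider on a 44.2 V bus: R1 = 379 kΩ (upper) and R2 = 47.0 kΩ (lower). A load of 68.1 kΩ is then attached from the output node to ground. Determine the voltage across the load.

V_out ≈ 3.02 V

The load sits in parallel with R2: R2‖R_L = (47.0 × 68.1) / (47.0 + 68.1) = 27.81 kΩ.
V_out = 44.2 × 27.81 / (379 + 27.81) = 44.2 × 27.81/406.8 = 3.02 V.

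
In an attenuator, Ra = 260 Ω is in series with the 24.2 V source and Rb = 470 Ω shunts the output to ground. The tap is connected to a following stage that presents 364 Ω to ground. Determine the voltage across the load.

V_out ≈ 10.7 V

The load sits in parallel with Rb: Rb‖R_L = (470 × 364) / (470 + 364) = 205.1 Ω.
V_out = 24.2 × 205.1 / (260 + 205.1) = 24.2 × 205.1/465.1 = 10.7 V.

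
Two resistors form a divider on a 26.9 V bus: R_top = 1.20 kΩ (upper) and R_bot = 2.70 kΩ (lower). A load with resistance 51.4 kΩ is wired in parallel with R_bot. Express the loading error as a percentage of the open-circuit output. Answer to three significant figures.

The divider's output (Thévenin) resistance is R_top‖R_bot = 0.8308 kΩ.
Fractional drop under load = R_th/(R_th + R_L) = 0.8308 / (0.8308 + 51.4) = 0.01591.
So the output falls by 1.59 %.

1.59 %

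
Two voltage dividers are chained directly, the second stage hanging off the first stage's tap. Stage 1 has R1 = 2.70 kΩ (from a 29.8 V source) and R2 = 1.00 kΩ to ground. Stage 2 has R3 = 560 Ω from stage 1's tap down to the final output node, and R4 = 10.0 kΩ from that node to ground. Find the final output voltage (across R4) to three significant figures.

Stage 2 presents R3+R4 = 10560 Ω as a load on stage 1's tap.
Stage 1's lower leg becomes R2‖(R3+R4) = 913.5 Ω, so V_mid = 29.8 × 913.5/3613 = 7.533 V.
Stage 2 is itself unloaded: V_out = V_mid × R4/(R3+R4) = 7.533 × 10000/10560 = 7.13 V.

V_out ≈ 7.13 V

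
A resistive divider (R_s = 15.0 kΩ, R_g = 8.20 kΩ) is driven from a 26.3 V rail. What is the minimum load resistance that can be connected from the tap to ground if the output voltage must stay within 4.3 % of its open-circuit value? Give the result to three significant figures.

R_L(min) ≈ 118 kΩ

Output resistance R_th = R_s‖R_g = (15.0 × 8.20)/23.20 = 5.302 kΩ.
The fractional drop is R_th/(R_th + R_L); requiring this ≤ 0.0430 gives R_L ≥ R_th(1/0.0430 − 1) = 5.302 × 22.26 = 118 kΩ.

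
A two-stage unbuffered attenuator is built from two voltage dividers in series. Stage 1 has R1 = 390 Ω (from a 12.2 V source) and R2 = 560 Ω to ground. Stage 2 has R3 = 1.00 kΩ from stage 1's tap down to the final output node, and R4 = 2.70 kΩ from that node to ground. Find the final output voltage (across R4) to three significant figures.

V_out ≈ 4.94 V

Stage 2 presents R3+R4 = 3700 Ω as a load on stage 1's tap.
Stage 1's lower leg becomes R2‖(R3+R4) = 486.4 Ω, so V_mid = 12.2 × 486.4/876.4 = 6.771 V.
Stage 2 is itself unloaded: V_out = V_mid × R4/(R3+R4) = 6.771 × 2700/3700 = 4.94 V.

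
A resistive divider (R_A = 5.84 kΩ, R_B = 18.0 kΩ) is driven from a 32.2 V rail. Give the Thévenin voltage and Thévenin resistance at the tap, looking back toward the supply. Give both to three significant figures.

V_th is the open-circuit tap voltage: 32.2 × 18.0/(5.84 + 18.0) = 24.3 V.
With the supply zeroed, R_A and R_B appear in parallel from the tap: R_th = R_A‖R_B = (5.84 × 18.0)/23.84 = 4.41 kΩ.

V_th = 24.3 V, R_th = 4.41 kΩ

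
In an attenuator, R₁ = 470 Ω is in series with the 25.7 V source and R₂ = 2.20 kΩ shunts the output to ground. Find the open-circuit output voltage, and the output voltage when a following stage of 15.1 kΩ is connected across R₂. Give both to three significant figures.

Open-circuit: V = 25.7 × 2200/(470 + 2200) = 21.2 V.
With the load, R₂ becomes R₂‖R_L = 1920 Ω, so V = 25.7 × 1920/2390 = 20.6 V.

Unloaded: 21.2 V; loaded: 20.6 V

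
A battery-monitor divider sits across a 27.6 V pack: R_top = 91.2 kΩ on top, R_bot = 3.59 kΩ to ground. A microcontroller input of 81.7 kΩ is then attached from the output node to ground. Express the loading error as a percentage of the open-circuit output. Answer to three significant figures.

4.06 %

The divider's output (Thévenin) resistance is R_top‖R_bot = 3.454 kΩ.
Fractional drop under load = R_th/(R_th + R_L) = 3.454 / (3.454 + 81.7) = 0.04056.
So the output falls by 4.06 %.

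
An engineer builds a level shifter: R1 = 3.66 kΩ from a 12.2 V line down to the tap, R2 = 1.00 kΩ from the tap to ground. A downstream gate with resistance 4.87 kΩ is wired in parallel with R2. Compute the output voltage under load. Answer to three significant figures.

V_out ≈ 2.25 V

The load sits in parallel with R2: R2‖R_L = (1.00 × 4.87) / (1.00 + 4.87) = 0.8296 kΩ.
V_out = 12.2 × 0.8296 / (3.66 + 0.8296) = 12.2 × 0.8296/4.490 = 2.25 V.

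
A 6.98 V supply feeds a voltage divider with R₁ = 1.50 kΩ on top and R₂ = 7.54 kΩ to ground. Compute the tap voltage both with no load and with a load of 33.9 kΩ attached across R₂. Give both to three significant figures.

Unloaded: 5.82 V; loaded: 5.61 V

Open-circuit: V = 6.98 × 7.54/(1.50 + 7.54) = 5.82 V.
With the load, R₂ becomes R₂‖R_L = 6.168 kΩ, so V = 6.98 × 6.168/7.668 = 5.61 V.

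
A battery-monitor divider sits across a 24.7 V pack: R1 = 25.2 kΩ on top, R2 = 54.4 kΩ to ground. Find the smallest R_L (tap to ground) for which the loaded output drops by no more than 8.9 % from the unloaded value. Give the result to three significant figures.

Output resistance R_th = R1‖R2 = (25.2 × 54.4)/79.60 = 17.22 kΩ.
The fractional drop is R_th/(R_th + R_L); requiring this ≤ 0.0890 gives R_L ≥ R_th(1/0.0890 − 1) = 17.22 × 10.24 = 176 kΩ.

R_L(min) ≈ 176 kΩ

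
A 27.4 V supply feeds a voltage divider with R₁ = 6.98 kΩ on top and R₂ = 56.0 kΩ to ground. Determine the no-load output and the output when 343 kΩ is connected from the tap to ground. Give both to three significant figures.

Unloaded: 24.4 V; loaded: 23.9 V

Open-circuit: V = 27.4 × 56.0/(6.98 + 56.0) = 24.4 V.
With the load, R₂ becomes R₂‖R_L = 48.14 kΩ, so V = 27.4 × 48.14/55.12 = 23.9 V.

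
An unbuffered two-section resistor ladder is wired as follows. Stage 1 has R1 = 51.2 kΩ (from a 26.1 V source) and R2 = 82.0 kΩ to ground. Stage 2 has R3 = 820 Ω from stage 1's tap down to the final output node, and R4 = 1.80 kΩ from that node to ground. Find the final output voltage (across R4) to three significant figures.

Stage 2 presents R3+R4 = 2620 Ω as a load on stage 1's tap.
Stage 1's lower leg becomes R2‖(R3+R4) = 2539 Ω, so V_mid = 26.1 × 2539/53740 = 1.233 V.
Stage 2 is itself unloaded: V_out = V_mid × R4/(R3+R4) = 1.233 × 1800/2620 = 0.847 V.

V_out ≈ 0.847 V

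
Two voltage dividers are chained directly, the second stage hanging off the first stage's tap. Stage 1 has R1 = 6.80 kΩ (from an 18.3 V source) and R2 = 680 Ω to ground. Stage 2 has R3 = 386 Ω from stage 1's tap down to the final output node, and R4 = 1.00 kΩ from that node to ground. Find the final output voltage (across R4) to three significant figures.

Stage 2 presents R3+R4 = 1386 Ω as a load on stage 1's tap.
Stage 1's lower leg becomes R2‖(R3+R4) = 456.2 Ω, so V_mid = 18.3 × 456.2/7256 = 1.150 V.
Stage 2 is itself unloaded: V_out = V_mid × R4/(R3+R4) = 1.150 × 1000/1386 = 0.830 V.

V_out ≈ 0.830 V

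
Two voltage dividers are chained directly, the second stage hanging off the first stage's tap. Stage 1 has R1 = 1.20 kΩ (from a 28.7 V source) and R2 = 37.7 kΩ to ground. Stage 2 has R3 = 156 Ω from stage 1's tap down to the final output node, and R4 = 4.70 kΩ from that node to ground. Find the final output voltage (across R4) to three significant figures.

Stage 2 presents R3+R4 = 4856 Ω as a load on stage 1's tap.
Stage 1's lower leg becomes R2‖(R3+R4) = 4302 Ω, so V_mid = 28.7 × 4302/5502 = 22.44 V.
Stage 2 is itself unloaded: V_out = V_mid × R4/(R3+R4) = 22.44 × 4700/4856 = 21.7 V.

V_out ≈ 21.7 V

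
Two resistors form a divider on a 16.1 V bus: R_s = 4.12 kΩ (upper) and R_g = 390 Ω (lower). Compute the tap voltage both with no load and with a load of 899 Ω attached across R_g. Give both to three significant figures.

Unloaded: 1.39 V; loaded: 0.997 V

Open-circuit: V = 16.1 × 390/(4120 + 390) = 1.39 V.
With the load, R_g becomes R_g‖R_L = 272.0 Ω, so V = 16.1 × 272.0/4392 = 0.997 V.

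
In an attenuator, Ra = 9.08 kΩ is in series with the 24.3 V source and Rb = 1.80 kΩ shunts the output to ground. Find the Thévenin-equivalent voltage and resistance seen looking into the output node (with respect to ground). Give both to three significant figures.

V_th is the open-circuit tap voltage: 24.3 × 1.80/(9.08 + 1.80) = 4.02 V.
With the supply zeroed, Ra and Rb appear in parallel from the tap: R_th = Ra‖Rb = (9.08 × 1.80)/10.88 = 1.50 kΩ.

V_th = 4.02 V, R_th = 1.50 kΩ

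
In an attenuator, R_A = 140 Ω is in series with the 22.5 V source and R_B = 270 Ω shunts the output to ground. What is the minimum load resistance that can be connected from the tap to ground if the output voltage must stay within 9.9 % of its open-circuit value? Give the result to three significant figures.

R_L(min) ≈ 839 Ω

Output resistance R_th = R_A‖R_B = (140 × 270)/410.0 = 92.20 Ω.
The fractional drop is R_th/(R_th + R_L); requiring this ≤ 0.0990 gives R_L ≥ R_th(1/0.0990 − 1) = 92.20 × 9.101 = 839 Ω.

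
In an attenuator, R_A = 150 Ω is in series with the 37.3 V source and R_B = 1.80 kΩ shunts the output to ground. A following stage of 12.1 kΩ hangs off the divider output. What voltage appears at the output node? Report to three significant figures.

V_out ≈ 34.0 V

The load sits in parallel with R_B: R_B‖R_L = (1800 × 12100) / (1800 + 12100) = 1567 Ω.
V_out = 37.3 × 1567 / (150 + 1567) = 37.3 × 1567/1717 = 34.0 V.
(Unloaded it would have been 34.4 V.)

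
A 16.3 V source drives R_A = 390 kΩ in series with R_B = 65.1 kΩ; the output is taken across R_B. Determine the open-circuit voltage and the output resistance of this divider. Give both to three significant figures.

V_th = 2.33 V, R_th = 55.8 kΩ

V_th is the open-circuit tap voltage: 16.3 × 65.1/(390 + 65.1) = 2.33 V.
With the supply zeroed, R_A and R_B appear in parallel from the tap: R_th = R_A‖R_B = (390 × 65.1)/455.1 = 55.8 kΩ.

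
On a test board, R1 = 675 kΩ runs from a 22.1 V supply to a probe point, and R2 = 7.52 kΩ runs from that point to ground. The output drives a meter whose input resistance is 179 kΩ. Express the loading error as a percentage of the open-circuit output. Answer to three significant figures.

The divider's output (Thévenin) resistance is R1‖R2 = 7.437 kΩ.
Fractional drop under load = R_th/(R_th + R_L) = 7.437 / (7.437 + 179) = 0.03989.
So the output falls by 3.99 %.

3.99 %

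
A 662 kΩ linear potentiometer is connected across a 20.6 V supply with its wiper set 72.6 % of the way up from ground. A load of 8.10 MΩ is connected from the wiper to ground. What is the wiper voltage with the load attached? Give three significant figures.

The wiper splits the pot into (1−α)R = 181.4 kΩ above and αR = 480.6 kΩ below.
Lower section ‖ load = 453.7 kΩ.
V_wiper = 20.6 × 453.7/(181.4 + 453.7) = 14.7 V.

V ≈ 14.7 V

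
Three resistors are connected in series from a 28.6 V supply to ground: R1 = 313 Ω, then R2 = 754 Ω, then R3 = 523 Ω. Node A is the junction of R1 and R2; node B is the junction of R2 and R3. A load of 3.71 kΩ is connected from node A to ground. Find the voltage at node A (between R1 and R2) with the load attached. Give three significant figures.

V ≈ 21.5 V

Below node A the series string R2+R3 = 1277 Ω sits in parallel with the 3710 Ω load: 950.0 Ω.
V_A = 28.6 × 950.0/(313 + 950.0) = 21.5 V.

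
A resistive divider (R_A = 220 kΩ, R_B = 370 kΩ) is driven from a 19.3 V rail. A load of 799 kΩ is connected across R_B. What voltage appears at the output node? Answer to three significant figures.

V_out ≈ 10.3 V

The load sits in parallel with R_B: R_B‖R_L = (370 × 799) / (370 + 799) = 252.9 kΩ.
V_out = 19.3 × 252.9 / (220 + 252.9) = 19.3 × 252.9/472.9 = 10.3 V.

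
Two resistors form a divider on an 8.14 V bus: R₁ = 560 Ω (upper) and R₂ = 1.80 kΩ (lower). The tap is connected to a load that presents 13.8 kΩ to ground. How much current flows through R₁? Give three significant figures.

I ≈ 3.78 mA

R₂‖R_L = 1592 Ω, so the source sees R₁ + R₂‖R_L = 2152 Ω.
I = 8.14 V / 2152 Ω = 3.78 mA.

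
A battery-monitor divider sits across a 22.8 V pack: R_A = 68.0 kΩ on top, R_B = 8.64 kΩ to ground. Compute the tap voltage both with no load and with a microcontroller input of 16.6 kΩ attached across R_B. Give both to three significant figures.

Open-circuit: V = 22.8 × 8.64/(68.0 + 8.64) = 2.57 V.
With the load, R_B becomes R_B‖R_L = 5.682 kΩ, so V = 22.8 × 5.682/73.68 = 1.76 V.

Unloaded: 2.57 V; loaded: 1.76 V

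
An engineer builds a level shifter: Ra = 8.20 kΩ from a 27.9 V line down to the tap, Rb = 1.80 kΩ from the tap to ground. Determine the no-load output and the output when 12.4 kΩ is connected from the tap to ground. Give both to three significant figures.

Open-circuit: V = 27.9 × 1.80/(8.20 + 1.80) = 5.02 V.
With the load, Rb becomes Rb‖R_L = 1.572 kΩ, so V = 27.9 × 1.572/9.772 = 4.49 V.

Unloaded: 5.02 V; loaded: 4.49 V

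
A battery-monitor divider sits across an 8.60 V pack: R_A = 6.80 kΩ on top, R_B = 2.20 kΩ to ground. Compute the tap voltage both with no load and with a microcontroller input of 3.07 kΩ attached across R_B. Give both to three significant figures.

Open-circuit: V = 8.60 × 2.20/(6.80 + 2.20) = 2.10 V.
With the load, R_B becomes R_B‖R_L = 1.282 kΩ, so V = 8.60 × 1.282/8.082 = 1.36 V.

Unloaded: 2.10 V; loaded: 1.36 V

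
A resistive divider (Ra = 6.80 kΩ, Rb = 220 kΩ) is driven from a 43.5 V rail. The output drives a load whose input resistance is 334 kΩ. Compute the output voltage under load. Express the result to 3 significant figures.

The load sits in parallel with Rb: Rb‖R_L = (220 × 334) / (220 + 334) = 132.6 kΩ.
V_out = 43.5 × 132.6 / (6.80 + 132.6) = 43.5 × 132.6/139.4 = 41.4 V.

V_out ≈ 41.4 V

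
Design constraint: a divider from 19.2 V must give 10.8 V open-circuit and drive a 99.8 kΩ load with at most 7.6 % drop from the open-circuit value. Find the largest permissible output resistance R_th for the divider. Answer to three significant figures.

Loading drop = R_th/(R_th + R_L) ≤ 0.0760, so R_th ≤ R_L · ε/(1−ε) = 99.8 kΩ × 0.0760/0.9240 = 8.21 kΩ.

R_th ≤ 8.21 kΩ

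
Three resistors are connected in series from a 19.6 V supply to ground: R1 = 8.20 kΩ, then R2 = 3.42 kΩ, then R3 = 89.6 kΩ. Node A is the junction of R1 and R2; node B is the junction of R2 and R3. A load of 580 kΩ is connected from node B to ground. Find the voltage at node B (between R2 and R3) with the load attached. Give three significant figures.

At node B, R3 is in parallel with the load: R3‖R_L = 77.61 kΩ.
Below node A the resistance is R2 + (R3‖R_L) = 81.03 kΩ, so V_A = 19.6 × 81.03/89.23 = 17.80 V.
Then V_B = V_A × (R3‖R_L)/(R2 + R3‖R_L) = 17.80 × 77.61/81.03 = 17.0 V.

V ≈ 17.0 V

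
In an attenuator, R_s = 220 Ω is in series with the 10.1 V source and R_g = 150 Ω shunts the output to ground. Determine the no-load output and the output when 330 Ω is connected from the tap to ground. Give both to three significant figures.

Unloaded: 4.09 V; loaded: 3.22 V

Open-circuit: V = 10.1 × 150/(220 + 150) = 4.09 V.
With the load, R_g becomes R_g‖R_L = 103.1 Ω, so V = 10.1 × 103.1/323.1 = 3.22 V.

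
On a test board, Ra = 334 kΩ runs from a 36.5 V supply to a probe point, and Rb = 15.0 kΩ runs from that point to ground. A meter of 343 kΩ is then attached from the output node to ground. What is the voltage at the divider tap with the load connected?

V_out ≈ 1.51 V

The load sits in parallel with Rb: Rb‖R_L = (15.0 × 343) / (15.0 + 343) = 14.37 kΩ.
V_out = 36.5 × 14.37 / (334 + 14.37) = 36.5 × 14.37/348.4 = 1.51 V.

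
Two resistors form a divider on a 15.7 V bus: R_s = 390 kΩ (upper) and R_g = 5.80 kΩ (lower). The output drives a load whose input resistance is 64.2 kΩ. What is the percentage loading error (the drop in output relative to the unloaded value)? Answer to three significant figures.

Unloaded V = 15.7 × 5.80/395.8 = 0.23007 V.
Loaded: R_g‖R_L = 5.319 kΩ, giving V = 15.7 × 5.319/395.3 = 0.21126 V.
Drop = (0.23007 − 0.21126) / 0.23007 = 8.17 %.

8.17 %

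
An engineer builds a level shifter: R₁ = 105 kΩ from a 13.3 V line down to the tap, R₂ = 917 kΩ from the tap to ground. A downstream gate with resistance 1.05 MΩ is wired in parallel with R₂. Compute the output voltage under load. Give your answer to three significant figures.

The load sits in parallel with R₂: R₂‖R_L = (917 × 1050) / (917 + 1050) = 489.5 kΩ.
V_out = 13.3 × 489.5 / (105 + 489.5) = 13.3 × 489.5/594.5 = 11.0 V.

V_out ≈ 11.0 V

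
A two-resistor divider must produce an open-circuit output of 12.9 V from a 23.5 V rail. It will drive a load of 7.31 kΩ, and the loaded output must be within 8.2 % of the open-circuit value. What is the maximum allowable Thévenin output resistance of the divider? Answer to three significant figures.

R_th ≤ 653 Ω

Loading drop = R_th/(R_th + R_L) ≤ 0.0820, so R_th ≤ R_L · ε/(1−ε) = 7.31 kΩ × 0.0820/0.9180 = 653 Ω.
(Any R1, R2 with R2/(R1+R2) = 0.549 and R1‖R2 ≤ 653 Ω will meet the spec.)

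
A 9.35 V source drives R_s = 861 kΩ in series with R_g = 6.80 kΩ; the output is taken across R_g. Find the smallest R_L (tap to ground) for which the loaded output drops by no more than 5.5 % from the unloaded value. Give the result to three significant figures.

R_L(min) ≈ 116 kΩ

Output resistance R_th = R_s‖R_g = (861 × 6.80)/867.8 = 6.747 kΩ.
The fractional drop is R_th/(R_th + R_L); requiring this ≤ 0.0550 gives R_L ≥ R_th(1/0.0550 − 1) = 6.747 × 17.18 = 116 kΩ.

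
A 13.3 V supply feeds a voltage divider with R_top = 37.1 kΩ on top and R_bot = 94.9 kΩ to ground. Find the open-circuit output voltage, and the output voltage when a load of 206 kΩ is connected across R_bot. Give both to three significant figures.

Open-circuit: V = 13.3 × 94.9/(37.1 + 94.9) = 9.56 V.
With the load, R_bot becomes R_bot‖R_L = 64.97 kΩ, so V = 13.3 × 64.97/102.1 = 8.47 V.

Unloaded: 9.56 V; loaded: 8.47 V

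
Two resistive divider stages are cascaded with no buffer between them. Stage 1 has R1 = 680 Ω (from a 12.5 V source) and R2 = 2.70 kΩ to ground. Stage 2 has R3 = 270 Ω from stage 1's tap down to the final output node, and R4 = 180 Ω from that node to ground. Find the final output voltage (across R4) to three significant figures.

V_out ≈ 1.81 V

Stage 2 presents R3+R4 = 450.0 Ω as a load on stage 1's tap.
Stage 1's lower leg becomes R2‖(R3+R4) = 385.7 Ω, so V_mid = 12.5 × 385.7/1066 = 4.524 V.
Stage 2 is itself unloaded: V_out = V_mid × R4/(R3+R4) = 4.524 × 180/450.0 = 1.81 V.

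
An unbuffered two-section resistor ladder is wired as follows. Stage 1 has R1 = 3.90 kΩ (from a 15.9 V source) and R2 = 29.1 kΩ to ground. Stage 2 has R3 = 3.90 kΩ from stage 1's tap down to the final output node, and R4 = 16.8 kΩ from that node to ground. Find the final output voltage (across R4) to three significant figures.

V_out ≈ 9.76 V

Stage 2 presents R3+R4 = 20.70 kΩ as a load on stage 1's tap.
Stage 1's lower leg becomes R2‖(R3+R4) = 12.10 kΩ, so V_mid = 15.9 × 12.10/16.00 = 12.02 V.
Stage 2 is itself unloaded: V_out = V_mid × R4/(R3+R4) = 12.02 × 16.8/20.70 = 9.76 V.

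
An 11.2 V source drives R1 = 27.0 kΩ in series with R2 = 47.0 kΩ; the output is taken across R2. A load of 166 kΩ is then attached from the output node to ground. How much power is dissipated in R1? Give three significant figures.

Total resistance from the source is R1 + (R2‖R_L) = 63.63 kΩ, so I = 11.2/63.63 kΩ = 0.1760 mA.
P = I²·R1 = (0.1760 mA)² × 27.0 kΩ = 0.837 mW.

P ≈ 0.837 mW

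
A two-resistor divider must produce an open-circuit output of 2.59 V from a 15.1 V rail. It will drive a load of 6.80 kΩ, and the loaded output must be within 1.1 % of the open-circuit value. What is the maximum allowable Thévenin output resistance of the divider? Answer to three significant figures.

R_th ≤ 75.6 Ω

Loading drop = R_th/(R_th + R_L) ≤ 0.0110, so R_th ≤ R_L · ε/(1−ε) = 6.80 kΩ × 0.0110/0.9890 = 75.6 Ω.
(Any R1, R2 with R2/(R1+R2) = 0.172 and R1‖R2 ≤ 75.6 Ω will meet the spec.)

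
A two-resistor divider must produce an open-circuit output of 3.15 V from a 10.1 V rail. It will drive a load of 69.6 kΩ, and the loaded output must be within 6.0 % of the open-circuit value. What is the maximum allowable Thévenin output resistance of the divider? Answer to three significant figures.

Loading drop = R_th/(R_th + R_L) ≤ 0.0600, so R_th ≤ R_L · ε/(1−ε) = 69.6 kΩ × 0.0600/0.9400 = 4.44 kΩ.

R_th ≤ 4.44 kΩ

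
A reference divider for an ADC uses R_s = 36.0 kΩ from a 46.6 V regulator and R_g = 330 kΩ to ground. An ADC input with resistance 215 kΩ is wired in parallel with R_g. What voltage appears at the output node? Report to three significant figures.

V_out ≈ 36.5 V

The load sits in parallel with R_g: R_g‖R_L = (330 × 215) / (330 + 215) = 130.2 kΩ.
V_out = 46.6 × 130.2 / (36.0 + 130.2) = 46.6 × 130.2/166.2 = 36.5 V.
(Unloaded it would have been 42.0 V.)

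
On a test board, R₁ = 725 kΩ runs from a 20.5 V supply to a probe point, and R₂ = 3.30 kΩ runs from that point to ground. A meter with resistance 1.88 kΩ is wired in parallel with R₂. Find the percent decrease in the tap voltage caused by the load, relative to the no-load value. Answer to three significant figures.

The divider's output (Thévenin) resistance is R₁‖R₂ = 3.285 kΩ.
Fractional drop under load = R_th/(R_th + R_L) = 3.285 / (3.285 + 1.88) = 0.6360.
So the output falls by 63.6 %.

63.6 %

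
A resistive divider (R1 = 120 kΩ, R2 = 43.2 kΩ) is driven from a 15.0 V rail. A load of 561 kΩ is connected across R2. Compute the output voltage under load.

V_out ≈ 3.76 V

The load sits in parallel with R2: R2‖R_L = (43.2 × 561) / (43.2 + 561) = 40.11 kΩ.
V_out = 15.0 × 40.11 / (120 + 40.11) = 15.0 × 40.11/160.1 = 3.76 V.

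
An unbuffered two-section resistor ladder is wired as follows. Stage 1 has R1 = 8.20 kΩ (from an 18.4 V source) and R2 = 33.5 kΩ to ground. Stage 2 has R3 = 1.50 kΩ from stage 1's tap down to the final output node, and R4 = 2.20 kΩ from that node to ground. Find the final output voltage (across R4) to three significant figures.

Stage 2 presents R3+R4 = 3.700 kΩ as a load on stage 1's tap.
Stage 1's lower leg becomes R2‖(R3+R4) = 3.332 kΩ, so V_mid = 18.4 × 3.332/11.53 = 5.316 V.
Stage 2 is itself unloaded: V_out = V_mid × R4/(R3+R4) = 5.316 × 2.20/3.700 = 3.16 V.

V_out ≈ 3.16 V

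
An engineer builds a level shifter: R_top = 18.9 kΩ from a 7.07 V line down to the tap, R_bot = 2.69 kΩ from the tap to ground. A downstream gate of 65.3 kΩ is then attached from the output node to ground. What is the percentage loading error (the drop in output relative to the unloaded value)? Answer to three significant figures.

3.48 %

The divider's output (Thévenin) resistance is R_top‖R_bot = 2.355 kΩ.
Fractional drop under load = R_th/(R_th + R_L) = 2.355 / (2.355 + 65.3) = 0.03481.
So the output falls by 3.48 %.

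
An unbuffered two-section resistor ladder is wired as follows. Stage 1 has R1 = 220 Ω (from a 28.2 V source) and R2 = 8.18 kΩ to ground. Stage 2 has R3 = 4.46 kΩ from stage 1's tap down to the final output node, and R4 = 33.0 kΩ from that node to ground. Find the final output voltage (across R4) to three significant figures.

Stage 2 presents R3+R4 = 37460 Ω as a load on stage 1's tap.
Stage 1's lower leg becomes R2‖(R3+R4) = 6714 Ω, so V_mid = 28.2 × 6714/6934 = 27.31 V.
Stage 2 is itself unloaded: V_out = V_mid × R4/(R3+R4) = 27.31 × 33000/37460 = 24.1 V.

V_out ≈ 24.1 V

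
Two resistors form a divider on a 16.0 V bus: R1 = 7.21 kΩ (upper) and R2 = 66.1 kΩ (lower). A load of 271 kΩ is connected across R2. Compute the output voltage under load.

V_out ≈ 14.1 V

The load sits in parallel with R2: R2‖R_L = (66.1 × 271) / (66.1 + 271) = 53.14 kΩ.
V_out = 16.0 × 53.14 / (7.21 + 53.14) = 16.0 × 53.14/60.35 = 14.1 V.
(Unloaded it would have been 14.4 V.)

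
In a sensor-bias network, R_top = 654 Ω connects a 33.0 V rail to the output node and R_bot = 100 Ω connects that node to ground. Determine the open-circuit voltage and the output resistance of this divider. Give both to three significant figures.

V_th is the open-circuit tap voltage: 33.0 × 100/(654 + 100) = 4.38 V.
With the supply zeroed, R_top and R_bot appear in parallel from the tap: R_th = R_top‖R_bot = (654 × 100)/754.0 = 86.7 Ω.

V_th = 4.38 V, R_th = 86.7 Ω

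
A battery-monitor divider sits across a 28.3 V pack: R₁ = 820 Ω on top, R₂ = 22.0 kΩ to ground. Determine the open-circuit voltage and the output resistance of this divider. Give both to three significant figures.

V_th = 27.3 V, R_th = 791 Ω

V_th is the open-circuit tap voltage: 28.3 × 22000/(820 + 22000) = 27.3 V.
With the supply zeroed, R₁ and R₂ appear in parallel from the tap: R_th = R₁‖R₂ = (820 × 22000)/22820 = 791 Ω.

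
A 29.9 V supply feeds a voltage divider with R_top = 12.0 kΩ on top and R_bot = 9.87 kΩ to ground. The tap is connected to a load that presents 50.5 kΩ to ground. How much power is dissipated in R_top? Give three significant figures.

P ≈ 26.1 mW

Total resistance from the source is R_top + (R_bot‖R_L) = 20.26 kΩ, so I = 29.9/20.26 kΩ = 1.476 mA.
P = I²·R_top = (1.476 mA)² × 12.0 kΩ = 26.1 mW.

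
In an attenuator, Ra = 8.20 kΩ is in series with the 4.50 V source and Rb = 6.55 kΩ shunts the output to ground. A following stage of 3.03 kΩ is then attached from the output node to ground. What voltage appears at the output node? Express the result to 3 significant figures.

The load sits in parallel with Rb: Rb‖R_L = (6.55 × 3.03) / (6.55 + 3.03) = 2.072 kΩ.
V_out = 4.50 × 2.072 / (8.20 + 2.072) = 4.50 × 2.072/10.27 = 0.908 V.
(Unloaded it would have been 2.00 V.)

V_out ≈ 0.908 V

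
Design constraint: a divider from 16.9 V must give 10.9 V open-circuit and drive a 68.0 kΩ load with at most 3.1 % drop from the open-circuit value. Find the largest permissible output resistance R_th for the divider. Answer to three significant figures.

R_th ≤ 2.18 kΩ

Loading drop = R_th/(R_th + R_L) ≤ 0.0310, so R_th ≤ R_L · ε/(1−ε) = 68.0 kΩ × 0.0310/0.9690 = 2.18 kΩ.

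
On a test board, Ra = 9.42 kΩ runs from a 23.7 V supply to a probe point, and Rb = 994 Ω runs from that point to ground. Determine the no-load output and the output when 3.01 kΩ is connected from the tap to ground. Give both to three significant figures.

Unloaded: 2.26 V; loaded: 1.74 V

Open-circuit: V = 23.7 × 994/(9420 + 994) = 2.26 V.
With the load, Rb becomes Rb‖R_L = 747.2 Ω, so V = 23.7 × 747.2/10170 = 1.74 V.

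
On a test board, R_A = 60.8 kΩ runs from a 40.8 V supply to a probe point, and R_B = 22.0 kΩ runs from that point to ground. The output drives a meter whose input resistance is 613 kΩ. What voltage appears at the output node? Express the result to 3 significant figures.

The load sits in parallel with R_B: R_B‖R_L = (22.0 × 613) / (22.0 + 613) = 21.24 kΩ.
V_out = 40.8 × 21.24 / (60.8 + 21.24) = 40.8 × 21.24/82.04 = 10.6 V.

V_out ≈ 10.6 V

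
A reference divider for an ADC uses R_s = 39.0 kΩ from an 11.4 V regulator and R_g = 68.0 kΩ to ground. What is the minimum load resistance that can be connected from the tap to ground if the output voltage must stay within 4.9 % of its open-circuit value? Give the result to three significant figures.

Output resistance R_th = R_s‖R_g = (39.0 × 68.0)/107.0 = 24.79 kΩ.
The fractional drop is R_th/(R_th + R_L); requiring this ≤ 0.0490 gives R_L ≥ R_th(1/0.0490 − 1) = 24.79 × 19.41 = 481 kΩ.

R_L(min) ≈ 481 kΩ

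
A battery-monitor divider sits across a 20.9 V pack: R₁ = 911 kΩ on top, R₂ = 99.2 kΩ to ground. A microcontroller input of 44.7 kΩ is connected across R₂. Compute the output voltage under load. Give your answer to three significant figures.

The load sits in parallel with R₂: R₂‖R_L = (99.2 × 44.7) / (99.2 + 44.7) = 30.81 kΩ.
V_out = 20.9 × 30.81 / (911 + 30.81) = 20.9 × 30.81/941.8 = 0.684 V.

V_out ≈ 0.684 V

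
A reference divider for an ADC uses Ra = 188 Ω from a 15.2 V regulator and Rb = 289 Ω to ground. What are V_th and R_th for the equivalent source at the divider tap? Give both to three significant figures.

V_th is the open-circuit tap voltage: 15.2 × 289/(188 + 289) = 9.21 V.
With the supply zeroed, Ra and Rb appear in parallel from the tap: R_th = Ra‖Rb = (188 × 289)/477.0 = 114 Ω.

V_th = 9.21 V, R_th = 114 Ω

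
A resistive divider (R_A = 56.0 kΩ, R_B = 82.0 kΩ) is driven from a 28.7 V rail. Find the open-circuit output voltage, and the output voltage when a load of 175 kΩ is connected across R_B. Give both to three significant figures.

Unloaded: 17.1 V; loaded: 14.3 V

Open-circuit: V = 28.7 × 82.0/(56.0 + 82.0) = 17.1 V.
With the load, R_B becomes R_B‖R_L = 55.84 kΩ, so V = 28.7 × 55.84/111.8 = 14.3 V.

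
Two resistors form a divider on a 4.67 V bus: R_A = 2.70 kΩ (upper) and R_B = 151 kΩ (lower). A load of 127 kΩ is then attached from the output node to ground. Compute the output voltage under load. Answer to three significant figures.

V_out ≈ 4.49 V

The load sits in parallel with R_B: R_B‖R_L = (151 × 127) / (151 + 127) = 68.98 kΩ.
V_out = 4.67 × 68.98 / (2.70 + 68.98) = 4.67 × 68.98/71.68 = 4.49 V.
(Unloaded it would have been 4.59 V.)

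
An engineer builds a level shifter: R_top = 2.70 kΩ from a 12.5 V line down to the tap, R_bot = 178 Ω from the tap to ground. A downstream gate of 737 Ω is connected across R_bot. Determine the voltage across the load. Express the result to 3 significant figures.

The load sits in parallel with R_bot: R_bot‖R_L = (178 × 737) / (178 + 737) = 143.4 Ω.
V_out = 12.5 × 143.4 / (2700 + 143.4) = 12.5 × 143.4/2843 = 0.630 V.

V_out ≈ 0.630 V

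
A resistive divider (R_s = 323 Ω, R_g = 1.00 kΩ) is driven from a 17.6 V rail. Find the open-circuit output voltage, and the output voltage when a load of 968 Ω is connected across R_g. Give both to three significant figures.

Open-circuit: V = 17.6 × 1000/(323 + 1000) = 13.3 V.
With the load, R_g becomes R_g‖R_L = 491.9 Ω, so V = 17.6 × 491.9/814.9 = 10.6 V.

Unloaded: 13.3 V; loaded: 10.6 V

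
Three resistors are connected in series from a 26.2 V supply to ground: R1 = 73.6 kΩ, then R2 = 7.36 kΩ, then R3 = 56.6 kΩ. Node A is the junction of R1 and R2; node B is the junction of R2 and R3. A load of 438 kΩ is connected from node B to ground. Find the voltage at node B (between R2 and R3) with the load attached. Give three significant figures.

V ≈ 10.0 V

At node B, R3 is in parallel with the load: R3‖R_L = 50.12 kΩ.
Below node A the resistance is R2 + (R3‖R_L) = 57.48 kΩ, so V_A = 26.2 × 57.48/131.1 = 11.49 V.
Then V_B = V_A × (R3‖R_L)/(R2 + R3‖R_L) = 11.49 × 50.12/57.48 = 10.0 V.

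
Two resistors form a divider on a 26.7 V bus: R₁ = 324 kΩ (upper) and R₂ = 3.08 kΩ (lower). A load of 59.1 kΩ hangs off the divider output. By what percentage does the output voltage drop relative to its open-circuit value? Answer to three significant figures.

The divider's output (Thévenin) resistance is R₁‖R₂ = 3.051 kΩ.
Fractional drop under load = R_th/(R_th + R_L) = 3.051 / (3.051 + 59.1) = 0.04909.
So the output falls by 4.91 %.

4.91 %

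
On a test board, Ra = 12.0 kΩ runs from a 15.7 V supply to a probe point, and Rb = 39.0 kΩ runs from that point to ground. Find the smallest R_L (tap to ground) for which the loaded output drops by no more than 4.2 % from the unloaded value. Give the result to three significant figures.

Output resistance R_th = Ra‖Rb = (12.0 × 39.0)/51.00 = 9.176 kΩ.
The fractional drop is R_th/(R_th + R_L); requiring this ≤ 0.0420 gives R_L ≥ R_th(1/0.0420 − 1) = 9.176 × 22.81 = 209 kΩ.

R_L(min) ≈ 209 kΩ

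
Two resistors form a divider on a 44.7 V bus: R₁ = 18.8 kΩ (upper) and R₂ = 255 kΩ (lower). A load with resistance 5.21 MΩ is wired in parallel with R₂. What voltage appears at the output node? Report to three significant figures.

The load sits in parallel with R₂: R₂‖R_L = (255 × 5210) / (255 + 5210) = 243.1 kΩ.
V_out = 44.7 × 243.1 / (18.8 + 243.1) = 44.7 × 243.1/261.9 = 41.5 V.
(Unloaded it would have been 41.6 V.)

V_out ≈ 41.5 V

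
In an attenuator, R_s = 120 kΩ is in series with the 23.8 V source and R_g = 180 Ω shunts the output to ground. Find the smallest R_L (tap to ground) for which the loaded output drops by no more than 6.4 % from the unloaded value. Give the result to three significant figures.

Output resistance R_th = R_s‖R_g = (120000 × 180)/120200 = 179.7 Ω.
The fractional drop is R_th/(R_th + R_L); requiring this ≤ 0.0640 gives R_L ≥ R_th(1/0.0640 − 1) = 179.7 × 14.62 = 2.63 kΩ.

R_L(min) ≈ 2.63 kΩ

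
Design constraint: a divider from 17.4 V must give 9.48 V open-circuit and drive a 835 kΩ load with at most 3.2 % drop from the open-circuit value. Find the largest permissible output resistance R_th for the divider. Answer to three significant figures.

Loading drop = R_th/(R_th + R_L) ≤ 0.0320, so R_th ≤ R_L · ε/(1−ε) = 835 kΩ × 0.0320/0.9680 = 27.6 kΩ.
(Any R1, R2 with R2/(R1+R2) = 0.545 and R1‖R2 ≤ 27.6 kΩ will meet the spec.)

R_th ≤ 27.6 kΩ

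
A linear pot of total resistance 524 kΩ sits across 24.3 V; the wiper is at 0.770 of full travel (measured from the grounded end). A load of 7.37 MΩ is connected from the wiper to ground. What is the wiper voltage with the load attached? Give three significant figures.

V ≈ 18.5 V

The wiper splits the pot into (1−α)R = 120.5 kΩ above and αR = 403.5 kΩ below.
Lower section ‖ load = 382.5 kΩ.
V_wiper = 24.3 × 382.5/(120.5 + 382.5) = 18.5 V.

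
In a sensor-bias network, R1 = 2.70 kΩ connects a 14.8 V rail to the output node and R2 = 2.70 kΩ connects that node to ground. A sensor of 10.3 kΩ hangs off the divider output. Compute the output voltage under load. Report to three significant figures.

The load sits in parallel with R2: R2‖R_L = (2.70 × 10.3) / (2.70 + 10.3) = 2.139 kΩ.
V_out = 14.8 × 2.139 / (2.70 + 2.139) = 14.8 × 2.139/4.839 = 6.54 V.

V_out ≈ 6.54 V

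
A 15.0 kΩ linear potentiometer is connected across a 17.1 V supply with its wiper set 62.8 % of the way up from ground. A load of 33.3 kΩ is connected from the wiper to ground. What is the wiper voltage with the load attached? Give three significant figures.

The wiper splits the pot into (1−α)R = 5.580 kΩ above and αR = 9.420 kΩ below.
Lower section ‖ load = 7.343 kΩ.
V_wiper = 17.1 × 7.343/(5.580 + 7.343) = 9.72 V.

V ≈ 9.72 V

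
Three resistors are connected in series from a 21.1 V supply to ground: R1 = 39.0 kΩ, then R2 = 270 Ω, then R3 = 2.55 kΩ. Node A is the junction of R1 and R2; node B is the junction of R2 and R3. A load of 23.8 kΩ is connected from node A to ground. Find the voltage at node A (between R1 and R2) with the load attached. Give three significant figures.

V ≈ 1.28 V

Below node A the series string R2+R3 = 2820 Ω sits in parallel with the 23800 Ω load: 2521 Ω.
V_A = 21.1 × 2521/(39000 + 2521) = 1.28 V.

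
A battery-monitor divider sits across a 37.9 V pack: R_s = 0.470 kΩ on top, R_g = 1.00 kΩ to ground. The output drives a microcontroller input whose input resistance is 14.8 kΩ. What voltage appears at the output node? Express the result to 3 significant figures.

The load sits in parallel with R_g: R_g‖R_L = (1000 × 14800) / (1000 + 14800) = 936.7 Ω.
V_out = 37.9 × 936.7 / (470 + 936.7) = 37.9 × 936.7/1407 = 25.2 V.

V_out ≈ 25.2 V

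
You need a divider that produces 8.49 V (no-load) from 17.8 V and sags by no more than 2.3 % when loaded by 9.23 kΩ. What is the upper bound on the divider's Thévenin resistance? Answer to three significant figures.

Loading drop = R_th/(R_th + R_L) ≤ 0.0230, so R_th ≤ R_L · ε/(1−ε) = 9.23 kΩ × 0.0230/0.9770 = 217 Ω.
(Any R1, R2 with R2/(R1+R2) = 0.477 and R1‖R2 ≤ 217 Ω will meet the spec.)

R_th ≤ 217 Ω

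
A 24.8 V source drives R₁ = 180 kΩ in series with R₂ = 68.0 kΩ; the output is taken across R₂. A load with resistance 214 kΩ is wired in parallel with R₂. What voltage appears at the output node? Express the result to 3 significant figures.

V_out ≈ 5.53 V

The load sits in parallel with R₂: R₂‖R_L = (68.0 × 214) / (68.0 + 214) = 51.60 kΩ.
V_out = 24.8 × 51.60 / (180 + 51.60) = 24.8 × 51.60/231.6 = 5.53 V.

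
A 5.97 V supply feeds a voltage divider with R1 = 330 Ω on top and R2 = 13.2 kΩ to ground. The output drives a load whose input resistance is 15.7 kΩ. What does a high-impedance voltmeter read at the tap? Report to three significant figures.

V_out ≈ 5.71 V

The load sits in parallel with R2: R2‖R_L = (13200 × 15700) / (13200 + 15700) = 7171 Ω.
V_out = 5.97 × 7171 / (330 + 7171) = 5.97 × 7171/7501 = 5.71 V.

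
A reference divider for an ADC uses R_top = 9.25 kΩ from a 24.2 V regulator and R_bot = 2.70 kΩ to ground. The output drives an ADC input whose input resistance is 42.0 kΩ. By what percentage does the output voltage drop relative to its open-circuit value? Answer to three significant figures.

4.74 %

The divider's output (Thévenin) resistance is R_top‖R_bot = 2.090 kΩ.
Fractional drop under load = R_th/(R_th + R_L) = 2.090 / (2.090 + 42.0) = 0.04740.
So the output falls by 4.74 %.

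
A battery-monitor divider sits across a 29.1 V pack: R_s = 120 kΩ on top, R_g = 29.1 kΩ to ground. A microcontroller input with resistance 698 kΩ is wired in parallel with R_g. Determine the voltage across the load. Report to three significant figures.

The load sits in parallel with R_g: R_g‖R_L = (29.1 × 698) / (29.1 + 698) = 27.94 kΩ.
V_out = 29.1 × 27.94 / (120 + 27.94) = 29.1 × 27.94/147.9 = 5.50 V.

V_out ≈ 5.50 V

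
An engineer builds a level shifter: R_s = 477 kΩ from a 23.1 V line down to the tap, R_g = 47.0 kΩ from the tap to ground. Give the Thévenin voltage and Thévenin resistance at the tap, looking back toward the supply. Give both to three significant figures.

V_th is the open-circuit tap voltage: 23.1 × 47.0/(477 + 47.0) = 2.07 V.
With the supply zeroed, R_s and R_g appear in parallel from the tap: R_th = R_s‖R_g = (477 × 47.0)/524.0 = 42.8 kΩ.

V_th = 2.07 V, R_th = 42.8 kΩ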